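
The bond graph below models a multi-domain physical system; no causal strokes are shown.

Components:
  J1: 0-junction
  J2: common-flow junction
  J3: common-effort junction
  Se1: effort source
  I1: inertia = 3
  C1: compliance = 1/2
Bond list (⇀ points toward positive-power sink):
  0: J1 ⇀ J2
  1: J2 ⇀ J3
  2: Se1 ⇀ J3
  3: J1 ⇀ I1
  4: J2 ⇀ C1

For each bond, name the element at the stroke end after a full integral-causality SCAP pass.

b2 |J3  (Se1 (Se) sets effort on bond)
b1 |J2  (J3 effort already set via bond 2)
b3 |I1  (prefer integral on I1)
b0 |J1  (closing 0-jn rule on J1)
b4 |J2  (J2: bond 0 brought flow, rest push out)

bond 0 stroke at J1
bond 1 stroke at J2
bond 2 stroke at J3
bond 3 stroke at I1
bond 4 stroke at J2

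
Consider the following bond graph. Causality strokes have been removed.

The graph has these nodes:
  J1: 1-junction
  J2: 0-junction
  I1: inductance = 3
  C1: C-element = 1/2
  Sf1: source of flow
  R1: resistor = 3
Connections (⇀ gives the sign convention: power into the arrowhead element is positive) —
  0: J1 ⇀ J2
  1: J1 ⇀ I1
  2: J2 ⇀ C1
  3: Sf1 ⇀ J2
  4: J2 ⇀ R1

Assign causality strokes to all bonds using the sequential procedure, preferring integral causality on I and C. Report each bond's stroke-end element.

β3 |Sf1  (source Sf1 imposes f)
β1 |I1  (I1 outputs flow p/I1)
β0 |J1  (J1 flow already set via bond 1)
β2 |J2  (C1 outputs effort q/C1)
β4 |R1  (J2 effort already set via bond 2)

bond 0 →J1
bond 1 →I1
bond 2 →J2
bond 3 →Sf1
bond 4 →R1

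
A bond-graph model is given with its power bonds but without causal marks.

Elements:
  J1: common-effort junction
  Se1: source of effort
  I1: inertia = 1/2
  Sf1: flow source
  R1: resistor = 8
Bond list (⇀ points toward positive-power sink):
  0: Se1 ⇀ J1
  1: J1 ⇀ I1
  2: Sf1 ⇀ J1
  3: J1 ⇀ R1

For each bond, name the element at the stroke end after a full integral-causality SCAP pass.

#0 |J1
#1 |I1
#2 |Sf1
#3 |R1

b0 |J1  (Se1 (Se) sets effort on bond)
b2 |Sf1  (Sf1 fixes flow; stroke at Sf1)
b1 |I1  (common-e at J1 fixed by 0)
b3 |R1  (J1 effort already set via bond 0)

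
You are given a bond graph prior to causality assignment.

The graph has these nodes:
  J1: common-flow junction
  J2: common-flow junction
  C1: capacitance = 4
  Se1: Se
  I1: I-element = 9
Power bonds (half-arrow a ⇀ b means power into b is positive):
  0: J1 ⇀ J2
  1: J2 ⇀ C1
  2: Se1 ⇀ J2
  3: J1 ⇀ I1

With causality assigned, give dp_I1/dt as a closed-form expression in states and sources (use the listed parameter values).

dp_I1/dt = E_Se1 - q_C1/4

#2 stroke at J2  (Se1: effort source, stroke at far end)
#1 stroke at J2  (C1 integral (e out))
#0 stroke at J1  (J2: last free bond brings flow in)
#3 stroke at I1  (J1: last free bond brings flow in)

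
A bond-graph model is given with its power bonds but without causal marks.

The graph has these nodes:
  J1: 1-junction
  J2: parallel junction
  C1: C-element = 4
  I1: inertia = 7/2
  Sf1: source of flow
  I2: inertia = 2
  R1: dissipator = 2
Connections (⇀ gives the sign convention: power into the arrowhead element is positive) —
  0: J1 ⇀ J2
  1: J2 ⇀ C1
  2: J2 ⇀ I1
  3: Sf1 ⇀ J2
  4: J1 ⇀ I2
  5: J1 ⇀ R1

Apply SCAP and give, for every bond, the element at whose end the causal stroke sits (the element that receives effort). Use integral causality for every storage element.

b3 |Sf1  (Sf1 fixes flow; stroke at Sf1)
b1 |J2  (C1: C, integral causality)
b0 |J1  (common-e at J2 fixed by 1)
b2 |I1  (J2 effort already set via bond 1)
b4 |I2  (I2: I, integral causality)
b5 |J1  (J1 flow already set via bond 4)

#0 →J1
#1 →J2
#2 →I1
#3 →Sf1
#4 →I2
#5 →J1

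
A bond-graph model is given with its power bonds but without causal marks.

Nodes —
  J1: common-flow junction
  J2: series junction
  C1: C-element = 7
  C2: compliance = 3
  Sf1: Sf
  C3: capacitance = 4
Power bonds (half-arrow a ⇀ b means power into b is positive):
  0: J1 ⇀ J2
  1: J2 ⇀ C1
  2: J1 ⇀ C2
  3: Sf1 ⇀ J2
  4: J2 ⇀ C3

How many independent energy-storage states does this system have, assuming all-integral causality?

3  (C1, C2, C3 all integral)

b3 →Sf1  (Sf1 (Sf) sets flow on bond)
b0 →J2  (J2: bond 3 brought flow, rest push out)
b1 →J2  (1-jn J2 has f-setter on 3)
b4 →J2  (common-f at J2 fixed by 3)
b2 →J1  (1-jn J1 has f-setter on 0)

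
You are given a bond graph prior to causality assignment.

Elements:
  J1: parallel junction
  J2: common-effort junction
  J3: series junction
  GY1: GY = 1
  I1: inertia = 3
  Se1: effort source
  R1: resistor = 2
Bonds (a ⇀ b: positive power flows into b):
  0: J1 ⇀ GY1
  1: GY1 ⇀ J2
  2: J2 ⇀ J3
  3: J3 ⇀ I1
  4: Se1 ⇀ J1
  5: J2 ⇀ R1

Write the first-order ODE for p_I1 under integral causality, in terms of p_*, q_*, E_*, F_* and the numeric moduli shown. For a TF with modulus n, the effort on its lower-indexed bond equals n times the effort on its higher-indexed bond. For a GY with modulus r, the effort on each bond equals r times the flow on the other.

#4 →J1  (Se1 (Se) sets effort on bond)
#0 →GY1  (J1 effort already set via bond 4)
#1 →GY1  (through GY1, causality inverts; strokes same side of GY1)
#3 →I1  (I1 integral (f out))
#2 →J3  (common-f at J3 fixed by 3)
#5 →J2  (J2: last free bond brings effort in)

dp_I1/dt = 2*E_Se1 - 2*p_I1/3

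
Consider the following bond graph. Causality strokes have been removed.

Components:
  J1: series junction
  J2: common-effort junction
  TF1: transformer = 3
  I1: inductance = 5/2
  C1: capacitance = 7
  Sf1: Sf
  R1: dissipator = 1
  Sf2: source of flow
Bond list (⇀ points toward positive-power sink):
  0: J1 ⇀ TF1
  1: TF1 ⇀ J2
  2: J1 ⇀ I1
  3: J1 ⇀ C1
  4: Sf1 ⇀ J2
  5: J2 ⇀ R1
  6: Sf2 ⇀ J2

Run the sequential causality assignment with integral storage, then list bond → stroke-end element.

bond 0 stroke→J1
bond 1 stroke→TF1
bond 2 stroke→I1
bond 3 stroke→J1
bond 4 stroke→Sf1
bond 5 stroke→J2
bond 6 stroke→Sf2

β4 stroke→Sf1  (source Sf1 imposes f)
β6 stroke→Sf2  (Sf2 fixes flow; stroke at Sf2)
β2 stroke→I1  (I1 integral (f out))
β0 stroke→J1  (1-jn J1 has f-setter on 2)
β3 stroke→J1  (common-f at J1 fixed by 2)
β1 stroke→TF1  (through TF1, causality passes straight; one stroke at TF1)
β5 stroke→J2  (J2: last free bond brings effort in)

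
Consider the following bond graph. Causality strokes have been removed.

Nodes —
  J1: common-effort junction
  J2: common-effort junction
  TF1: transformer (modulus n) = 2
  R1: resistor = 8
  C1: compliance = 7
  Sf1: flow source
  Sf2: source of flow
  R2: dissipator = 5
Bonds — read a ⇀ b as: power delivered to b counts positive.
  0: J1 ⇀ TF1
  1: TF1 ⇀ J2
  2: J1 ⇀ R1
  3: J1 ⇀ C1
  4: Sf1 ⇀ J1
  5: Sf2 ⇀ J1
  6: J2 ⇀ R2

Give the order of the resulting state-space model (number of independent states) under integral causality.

1  (C1 all integral)

β4 →Sf1  (Sf1: flow source, stroke at near end)
β5 →Sf2  (Sf2 (Sf) sets flow on bond)
β3 →J1  (prefer integral on C1)
β0 →TF1  (J1: bond 3 brought effort, rest push out)
β2 →R1  (J1: bond 3 brought effort, rest push out)
β1 →J2  (TF TF1: opposite of bond 0)
β6 →R2  (common-e at J2 fixed by 1)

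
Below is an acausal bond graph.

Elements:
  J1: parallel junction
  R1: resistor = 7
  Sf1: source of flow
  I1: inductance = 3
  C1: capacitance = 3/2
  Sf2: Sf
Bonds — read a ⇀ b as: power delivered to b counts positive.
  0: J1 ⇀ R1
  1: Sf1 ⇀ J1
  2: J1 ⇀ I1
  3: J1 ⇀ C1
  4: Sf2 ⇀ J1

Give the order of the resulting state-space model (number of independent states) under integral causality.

2  (C1, I1 all integral)

b1 stroke→Sf1  (source Sf1 imposes f)
b4 stroke→Sf2  (Sf2 (Sf) sets flow on bond)
b2 stroke→I1  (I1 outputs flow p/I1)
b3 stroke→J1  (prefer integral on C1)
b0 stroke→R1  (J1: bond 3 brought effort, rest push out)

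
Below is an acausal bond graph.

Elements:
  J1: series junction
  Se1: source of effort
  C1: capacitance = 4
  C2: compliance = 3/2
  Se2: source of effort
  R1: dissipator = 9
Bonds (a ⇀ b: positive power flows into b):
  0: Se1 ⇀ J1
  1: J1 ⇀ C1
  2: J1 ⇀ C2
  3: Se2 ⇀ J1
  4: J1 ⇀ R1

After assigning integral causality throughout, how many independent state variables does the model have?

2  (C1, C2 all integral)

β0 |J1  (Se1: effort source, stroke at far end)
β3 |J1  (Se2 (Se) sets effort on bond)
β1 |J1  (C1 outputs effort q/C1)
β2 |J1  (C2 outputs effort q/C2)
β4 |R1  (J1 needs exactly one f-in)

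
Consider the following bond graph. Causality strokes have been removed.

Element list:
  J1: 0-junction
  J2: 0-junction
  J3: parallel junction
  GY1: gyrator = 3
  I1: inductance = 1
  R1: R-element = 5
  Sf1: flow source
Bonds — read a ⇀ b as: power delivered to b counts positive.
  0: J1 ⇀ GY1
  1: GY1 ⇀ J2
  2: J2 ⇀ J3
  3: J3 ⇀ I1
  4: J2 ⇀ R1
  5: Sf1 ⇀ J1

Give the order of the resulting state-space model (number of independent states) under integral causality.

1  (I1 all integral)

#5 →Sf1  (Sf1 (Sf) sets flow on bond)
#0 →J1  (closing 0-jn rule on J1)
#1 →J2  (through GY1, causality inverts; strokes same side of GY1)
#2 →J3  (common-e at J2 fixed by 1)
#4 →R1  (common-e at J2 fixed by 1)
#3 →I1  (common-e at J3 fixed by 2)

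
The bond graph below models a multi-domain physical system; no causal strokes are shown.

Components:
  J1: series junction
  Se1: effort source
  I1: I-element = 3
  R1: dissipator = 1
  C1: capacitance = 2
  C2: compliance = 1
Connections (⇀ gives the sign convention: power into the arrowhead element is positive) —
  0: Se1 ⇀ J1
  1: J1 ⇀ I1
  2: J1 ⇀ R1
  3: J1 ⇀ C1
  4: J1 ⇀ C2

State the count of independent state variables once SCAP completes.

bond 0 →J1  (Se1: effort source, stroke at far end)
bond 1 →I1  (prefer integral on I1)
bond 2 →J1  (J1: bond 1 brought flow, rest push out)
bond 3 →J1  (J1 flow already set via bond 1)
bond 4 →J1  (J1: bond 1 brought flow, rest push out)

3  (C1, C2, I1 all integral)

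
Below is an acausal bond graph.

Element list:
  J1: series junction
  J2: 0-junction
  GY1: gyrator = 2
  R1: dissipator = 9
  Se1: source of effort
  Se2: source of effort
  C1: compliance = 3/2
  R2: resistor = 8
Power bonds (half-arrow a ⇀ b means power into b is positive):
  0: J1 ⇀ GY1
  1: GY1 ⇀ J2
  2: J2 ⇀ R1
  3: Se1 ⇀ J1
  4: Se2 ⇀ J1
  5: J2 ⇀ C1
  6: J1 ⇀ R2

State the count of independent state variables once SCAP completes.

1  (C1 all integral)

β3 |J1  (Se1 fixes effort; stroke away)
β4 |J1  (Se2 (Se) sets effort on bond)
β5 |J2  (prefer integral on C1)
β1 |GY1  (J2 effort already set via bond 5)
β2 |R1  (J2 effort already set via bond 5)
β0 |GY1  (GY1 both-in/both-out from 1)
β6 |J1  (common-f at J1 fixed by 0)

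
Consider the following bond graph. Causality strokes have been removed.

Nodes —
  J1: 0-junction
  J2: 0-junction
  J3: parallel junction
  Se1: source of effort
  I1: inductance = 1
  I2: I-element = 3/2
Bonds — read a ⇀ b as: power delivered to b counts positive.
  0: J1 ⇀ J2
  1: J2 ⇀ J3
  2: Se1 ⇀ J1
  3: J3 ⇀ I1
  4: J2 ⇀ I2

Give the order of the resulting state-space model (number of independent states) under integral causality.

b2 stroke at J1  (Se1 (Se) sets effort on bond)
b0 stroke at J2  (J1 effort already set via bond 2)
b1 stroke at J3  (J2 effort already set via bond 0)
b4 stroke at I2  (J2 effort already set via bond 0)
b3 stroke at I1  (0-jn J3 has e-setter on 1)

2  (I1, I2 all integral)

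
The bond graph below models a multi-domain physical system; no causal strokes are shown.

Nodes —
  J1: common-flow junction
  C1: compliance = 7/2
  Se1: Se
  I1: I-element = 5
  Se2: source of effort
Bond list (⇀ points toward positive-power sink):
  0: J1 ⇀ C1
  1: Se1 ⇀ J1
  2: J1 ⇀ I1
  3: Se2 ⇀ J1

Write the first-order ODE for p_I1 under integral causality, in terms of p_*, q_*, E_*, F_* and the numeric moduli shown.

#1 stroke at J1  (Se1 fixes effort; stroke away)
#3 stroke at J1  (Se2: effort source, stroke at far end)
#0 stroke at J1  (C1: C, integral causality)
#2 stroke at I1  (J1: last free bond brings flow in)

dp_I1/dt = E_Se1 + E_Se2 - 2*q_C1/7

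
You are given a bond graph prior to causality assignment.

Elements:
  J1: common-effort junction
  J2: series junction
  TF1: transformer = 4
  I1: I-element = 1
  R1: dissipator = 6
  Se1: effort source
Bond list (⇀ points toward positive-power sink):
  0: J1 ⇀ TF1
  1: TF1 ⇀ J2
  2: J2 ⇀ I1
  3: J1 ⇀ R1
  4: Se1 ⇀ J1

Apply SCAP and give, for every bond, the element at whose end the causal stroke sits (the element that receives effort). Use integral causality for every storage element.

bond 4 |J1  (Se1 fixes effort; stroke away)
bond 0 |TF1  (common-e at J1 fixed by 4)
bond 3 |R1  (J1: bond 4 brought effort, rest push out)
bond 1 |J2  (TF TF1: opposite of bond 0)
bond 2 |I1  (J2 needs exactly one f-in)

bond 0 |TF1
bond 1 |J2
bond 2 |I1
bond 3 |R1
bond 4 |J1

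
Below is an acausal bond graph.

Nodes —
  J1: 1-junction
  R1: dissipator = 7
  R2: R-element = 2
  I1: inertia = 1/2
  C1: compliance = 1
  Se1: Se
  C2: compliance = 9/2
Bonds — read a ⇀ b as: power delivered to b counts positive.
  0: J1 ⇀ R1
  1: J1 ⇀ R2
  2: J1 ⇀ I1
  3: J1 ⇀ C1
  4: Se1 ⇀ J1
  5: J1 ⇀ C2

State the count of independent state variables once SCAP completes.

3  (C1, C2, I1 all integral)

b4 stroke→J1  (Se1 (Se) sets effort on bond)
b2 stroke→I1  (prefer integral on I1)
b0 stroke→J1  (J1 flow already set via bond 2)
b1 stroke→J1  (J1 flow already set via bond 2)
b3 stroke→J1  (J1 flow already set via bond 2)
b5 stroke→J1  (common-f at J1 fixed by 2)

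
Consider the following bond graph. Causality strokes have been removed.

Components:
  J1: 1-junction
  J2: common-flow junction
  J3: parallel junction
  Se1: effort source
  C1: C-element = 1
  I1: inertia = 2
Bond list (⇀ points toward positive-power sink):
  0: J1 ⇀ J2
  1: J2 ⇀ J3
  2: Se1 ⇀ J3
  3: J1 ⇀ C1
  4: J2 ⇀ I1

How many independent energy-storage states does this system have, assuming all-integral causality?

bond 2 stroke→J3  (Se1 fixes effort; stroke away)
bond 1 stroke→J2  (0-jn J3 has e-setter on 2)
bond 3 stroke→J1  (C1: C, integral causality)
bond 0 stroke→J2  (only one flow-in slot at J1)
bond 4 stroke→I1  (only one flow-in slot at J2)

2  (C1, I1 all integral)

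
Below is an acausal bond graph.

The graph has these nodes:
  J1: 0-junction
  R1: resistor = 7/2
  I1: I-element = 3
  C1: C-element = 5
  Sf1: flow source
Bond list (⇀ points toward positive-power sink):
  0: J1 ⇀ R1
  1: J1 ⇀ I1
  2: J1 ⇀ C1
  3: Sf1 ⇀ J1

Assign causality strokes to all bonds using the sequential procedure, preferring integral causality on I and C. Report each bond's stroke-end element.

#3 |Sf1  (source Sf1 imposes f)
#1 |I1  (I1 outputs flow p/I1)
#2 |J1  (C1 integral (e out))
#0 |R1  (J1: bond 2 brought effort, rest push out)

b0 stroke→R1
b1 stroke→I1
b2 stroke→J1
b3 stroke→Sf1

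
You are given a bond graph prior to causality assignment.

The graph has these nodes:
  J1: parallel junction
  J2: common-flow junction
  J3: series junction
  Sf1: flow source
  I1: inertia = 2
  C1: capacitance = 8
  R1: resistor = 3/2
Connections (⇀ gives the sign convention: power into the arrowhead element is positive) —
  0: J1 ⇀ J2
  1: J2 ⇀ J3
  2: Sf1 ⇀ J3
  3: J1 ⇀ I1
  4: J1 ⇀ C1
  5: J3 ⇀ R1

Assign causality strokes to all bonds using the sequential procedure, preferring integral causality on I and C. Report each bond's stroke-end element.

b0 stroke→J2
b1 stroke→J3
b2 stroke→Sf1
b3 stroke→I1
b4 stroke→J1
b5 stroke→J3

b2 stroke at Sf1  (source Sf1 imposes f)
b1 stroke at J3  (common-f at J3 fixed by 2)
b5 stroke at J3  (J3 flow already set via bond 2)
b0 stroke at J2  (J2 flow already set via bond 1)
b3 stroke at I1  (prefer integral on I1)
b4 stroke at J1  (only one effort-in slot at J1)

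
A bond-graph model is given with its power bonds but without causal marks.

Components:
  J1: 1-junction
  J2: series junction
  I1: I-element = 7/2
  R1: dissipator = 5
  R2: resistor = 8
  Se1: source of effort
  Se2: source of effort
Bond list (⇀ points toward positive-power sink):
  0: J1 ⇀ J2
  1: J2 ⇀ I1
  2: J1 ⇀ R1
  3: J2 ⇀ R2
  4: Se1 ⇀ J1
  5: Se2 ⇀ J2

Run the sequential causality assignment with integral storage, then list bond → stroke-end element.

β0 |J2
β1 |I1
β2 |J1
β3 |J2
β4 |J1
β5 |J2

β4 |J1  (source Se1 imposes e)
β5 |J2  (Se2 fixes effort; stroke away)
β1 |I1  (I1 outputs flow p/I1)
β0 |J2  (J2: bond 1 brought flow, rest push out)
β3 |J2  (common-f at J2 fixed by 1)
β2 |J1  (common-f at J1 fixed by 0)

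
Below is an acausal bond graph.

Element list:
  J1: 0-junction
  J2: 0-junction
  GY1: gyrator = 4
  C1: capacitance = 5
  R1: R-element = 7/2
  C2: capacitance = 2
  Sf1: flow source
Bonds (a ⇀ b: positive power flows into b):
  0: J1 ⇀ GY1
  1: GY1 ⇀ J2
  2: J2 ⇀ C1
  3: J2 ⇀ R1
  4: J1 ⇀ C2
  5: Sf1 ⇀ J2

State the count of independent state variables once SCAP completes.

#5 stroke at Sf1  (Sf1 fixes flow; stroke at Sf1)
#2 stroke at J2  (C1 outputs effort q/C1)
#1 stroke at GY1  (common-e at J2 fixed by 2)
#3 stroke at R1  (common-e at J2 fixed by 2)
#0 stroke at GY1  (GY1 both-in/both-out from 1)
#4 stroke at J1  (J1: last free bond brings effort in)

2  (C1, C2 all integral)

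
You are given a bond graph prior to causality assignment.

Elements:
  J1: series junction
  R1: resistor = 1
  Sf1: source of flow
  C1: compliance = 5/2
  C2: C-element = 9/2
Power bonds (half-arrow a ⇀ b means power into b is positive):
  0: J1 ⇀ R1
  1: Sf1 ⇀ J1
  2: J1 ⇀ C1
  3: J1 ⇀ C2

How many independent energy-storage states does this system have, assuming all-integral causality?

#1 stroke at Sf1  (source Sf1 imposes f)
#0 stroke at J1  (J1: bond 1 brought flow, rest push out)
#2 stroke at J1  (J1: bond 1 brought flow, rest push out)
#3 stroke at J1  (1-jn J1 has f-setter on 1)

2  (C1, C2 all integral)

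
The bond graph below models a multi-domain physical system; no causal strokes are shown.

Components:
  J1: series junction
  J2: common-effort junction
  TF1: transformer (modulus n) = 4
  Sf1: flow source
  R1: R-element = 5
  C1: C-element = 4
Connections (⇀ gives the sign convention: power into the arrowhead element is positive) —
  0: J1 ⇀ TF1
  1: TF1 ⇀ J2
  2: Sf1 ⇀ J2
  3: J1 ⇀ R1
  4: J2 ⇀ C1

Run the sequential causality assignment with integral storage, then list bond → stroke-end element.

bond 0 |J1
bond 1 |TF1
bond 2 |Sf1
bond 3 |R1
bond 4 |J2

#2 stroke→Sf1  (Sf1 (Sf) sets flow on bond)
#4 stroke→J2  (prefer integral on C1)
#1 stroke→TF1  (0-jn J2 has e-setter on 4)
#0 stroke→J1  (through TF1, causality passes straight; one stroke at TF1)
#3 stroke→R1  (J1 needs exactly one f-in)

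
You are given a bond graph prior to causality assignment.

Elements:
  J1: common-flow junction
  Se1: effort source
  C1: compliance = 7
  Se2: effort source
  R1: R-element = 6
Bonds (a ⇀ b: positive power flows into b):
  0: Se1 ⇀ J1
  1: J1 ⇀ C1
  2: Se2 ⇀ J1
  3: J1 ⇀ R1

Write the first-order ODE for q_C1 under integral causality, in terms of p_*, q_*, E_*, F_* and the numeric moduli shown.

#0 stroke at J1  (Se1 fixes effort; stroke away)
#2 stroke at J1  (Se2 (Se) sets effort on bond)
#1 stroke at J1  (prefer integral on C1)
#3 stroke at R1  (only one flow-in slot at J1)

dq_C1/dt = E_Se1/6 + E_Se2/6 - q_C1/42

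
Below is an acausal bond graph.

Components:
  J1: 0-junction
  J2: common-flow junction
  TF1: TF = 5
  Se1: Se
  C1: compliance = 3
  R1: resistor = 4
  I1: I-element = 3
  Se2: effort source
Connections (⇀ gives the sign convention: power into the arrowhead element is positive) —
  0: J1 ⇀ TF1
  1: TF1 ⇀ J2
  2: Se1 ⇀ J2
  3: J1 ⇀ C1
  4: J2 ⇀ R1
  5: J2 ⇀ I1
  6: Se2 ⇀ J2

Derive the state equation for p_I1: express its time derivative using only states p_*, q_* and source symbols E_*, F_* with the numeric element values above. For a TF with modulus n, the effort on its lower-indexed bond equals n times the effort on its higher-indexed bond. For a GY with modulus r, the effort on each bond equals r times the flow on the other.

β2 →J2  (Se1 (Se) sets effort on bond)
β6 →J2  (Se2 fixes effort; stroke away)
β3 →J1  (C1 integral (e out))
β0 →TF1  (0-jn J1 has e-setter on 3)
β1 →J2  (TF1: transformer flips bond 0)
β5 →I1  (I1: I, integral causality)
β4 →J2  (J2 flow already set via bond 5)

dp_I1/dt = E_Se1 + E_Se2 - 4*p_I1/3 + q_C1/15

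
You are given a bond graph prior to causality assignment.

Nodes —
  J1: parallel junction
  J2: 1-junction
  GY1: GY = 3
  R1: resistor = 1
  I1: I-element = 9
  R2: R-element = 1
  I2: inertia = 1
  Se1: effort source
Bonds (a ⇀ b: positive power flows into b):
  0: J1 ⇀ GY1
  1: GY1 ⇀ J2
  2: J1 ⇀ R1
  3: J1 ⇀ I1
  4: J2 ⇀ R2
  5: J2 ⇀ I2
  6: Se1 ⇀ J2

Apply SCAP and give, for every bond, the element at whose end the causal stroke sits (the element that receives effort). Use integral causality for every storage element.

bond 6 stroke→J2  (Se1 fixes effort; stroke away)
bond 3 stroke→I1  (prefer integral on I1)
bond 5 stroke→I2  (I2 integral (f out))
bond 1 stroke→J2  (J2: bond 5 brought flow, rest push out)
bond 4 stroke→J2  (J2 flow already set via bond 5)
bond 0 stroke→J1  (GY1: gyrator matches bond 1)
bond 2 stroke→R1  (0-jn J1 has e-setter on 0)

β0 →J1
β1 →J2
β2 →R1
β3 →I1
β4 →J2
β5 →I2
β6 →J2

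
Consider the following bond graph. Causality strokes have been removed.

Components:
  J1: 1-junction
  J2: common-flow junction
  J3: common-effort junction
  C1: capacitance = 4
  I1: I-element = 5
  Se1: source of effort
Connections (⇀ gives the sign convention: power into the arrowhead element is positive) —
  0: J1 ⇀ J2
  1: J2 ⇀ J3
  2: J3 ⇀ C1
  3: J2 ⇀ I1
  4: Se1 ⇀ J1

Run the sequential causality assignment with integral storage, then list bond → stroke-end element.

b0 |J2
b1 |J2
b2 |J3
b3 |I1
b4 |J1

b4 →J1  (Se1: effort source, stroke at far end)
b0 →J2  (only one flow-in slot at J1)
b2 →J3  (C1 outputs effort q/C1)
b1 →J2  (J3 effort already set via bond 2)
b3 →I1  (J2 needs exactly one f-in)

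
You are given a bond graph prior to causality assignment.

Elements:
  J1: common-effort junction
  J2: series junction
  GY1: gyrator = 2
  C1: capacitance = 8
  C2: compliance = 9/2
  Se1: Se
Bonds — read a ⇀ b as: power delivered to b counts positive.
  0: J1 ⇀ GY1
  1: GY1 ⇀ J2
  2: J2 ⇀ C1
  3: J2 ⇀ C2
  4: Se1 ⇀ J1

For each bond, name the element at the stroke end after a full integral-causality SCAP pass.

#0 |GY1
#1 |GY1
#2 |J2
#3 |J2
#4 |J1

#4 stroke→J1  (source Se1 imposes e)
#0 stroke→GY1  (common-e at J1 fixed by 4)
#1 stroke→GY1  (GY GY1: same side as bond 0)
#2 stroke→J2  (J2: bond 1 brought flow, rest push out)
#3 stroke→J2  (common-f at J2 fixed by 1)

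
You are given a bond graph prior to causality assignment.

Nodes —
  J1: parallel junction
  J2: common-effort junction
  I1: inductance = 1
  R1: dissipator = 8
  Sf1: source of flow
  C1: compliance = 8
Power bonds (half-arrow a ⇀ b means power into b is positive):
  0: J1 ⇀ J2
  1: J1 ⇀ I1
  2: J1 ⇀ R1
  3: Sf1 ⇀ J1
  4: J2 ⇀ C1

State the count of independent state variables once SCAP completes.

β3 →Sf1  (Sf1 (Sf) sets flow on bond)
β1 →I1  (prefer integral on I1)
β4 →J2  (C1 integral (e out))
β0 →J1  (0-jn J2 has e-setter on 4)
β2 →R1  (0-jn J1 has e-setter on 0)

2  (C1, I1 all integral)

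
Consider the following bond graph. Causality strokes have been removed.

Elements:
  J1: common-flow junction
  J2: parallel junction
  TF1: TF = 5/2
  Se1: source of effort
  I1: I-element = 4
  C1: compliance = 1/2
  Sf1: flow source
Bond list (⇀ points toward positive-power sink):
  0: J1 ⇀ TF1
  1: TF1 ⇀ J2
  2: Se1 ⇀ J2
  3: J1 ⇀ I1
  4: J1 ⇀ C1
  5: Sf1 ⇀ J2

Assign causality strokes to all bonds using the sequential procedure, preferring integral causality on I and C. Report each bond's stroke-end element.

β0 stroke→J1
β1 stroke→TF1
β2 stroke→J2
β3 stroke→I1
β4 stroke→J1
β5 stroke→Sf1

bond 2 |J2  (Se1 (Se) sets effort on bond)
bond 5 |Sf1  (Sf1 fixes flow; stroke at Sf1)
bond 1 |TF1  (J2 effort already set via bond 2)
bond 0 |J1  (TF1 one-in-one-out from 1)
bond 3 |I1  (prefer integral on I1)
bond 4 |J1  (common-f at J1 fixed by 3)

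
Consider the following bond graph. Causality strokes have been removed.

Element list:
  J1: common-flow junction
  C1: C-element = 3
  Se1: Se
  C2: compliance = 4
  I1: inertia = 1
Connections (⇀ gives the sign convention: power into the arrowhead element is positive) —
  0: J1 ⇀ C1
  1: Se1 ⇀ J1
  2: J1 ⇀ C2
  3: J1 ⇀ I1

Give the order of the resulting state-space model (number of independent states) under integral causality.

3  (C1, C2, I1 all integral)

bond 1 →J1  (Se1 (Se) sets effort on bond)
bond 0 →J1  (C1: C, integral causality)
bond 2 →J1  (C2: C, integral causality)
bond 3 →I1  (only one flow-in slot at J1)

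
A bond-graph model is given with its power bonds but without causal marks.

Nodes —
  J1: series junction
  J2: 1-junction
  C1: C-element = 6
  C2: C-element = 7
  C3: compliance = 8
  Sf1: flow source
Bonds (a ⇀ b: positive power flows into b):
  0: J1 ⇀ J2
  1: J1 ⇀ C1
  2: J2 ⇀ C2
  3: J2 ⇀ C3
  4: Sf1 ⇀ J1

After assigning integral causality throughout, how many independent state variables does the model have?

3  (C1, C2, C3 all integral)

bond 4 stroke→Sf1  (source Sf1 imposes f)
bond 0 stroke→J1  (J1: bond 4 brought flow, rest push out)
bond 1 stroke→J1  (1-jn J1 has f-setter on 4)
bond 2 stroke→J2  (J2 flow already set via bond 0)
bond 3 stroke→J2  (common-f at J2 fixed by 0)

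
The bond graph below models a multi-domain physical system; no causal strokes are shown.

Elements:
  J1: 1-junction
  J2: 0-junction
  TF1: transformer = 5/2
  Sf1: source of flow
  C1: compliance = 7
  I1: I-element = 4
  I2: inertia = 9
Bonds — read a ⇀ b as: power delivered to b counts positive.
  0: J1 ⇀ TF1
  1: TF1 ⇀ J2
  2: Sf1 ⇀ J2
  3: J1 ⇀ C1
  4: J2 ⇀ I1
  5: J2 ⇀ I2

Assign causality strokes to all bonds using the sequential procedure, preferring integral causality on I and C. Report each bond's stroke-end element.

#0 stroke→TF1
#1 stroke→J2
#2 stroke→Sf1
#3 stroke→J1
#4 stroke→I1
#5 stroke→I2

b2 |Sf1  (Sf1: flow source, stroke at near end)
b3 |J1  (C1: C, integral causality)
b0 |TF1  (J1: last free bond brings flow in)
b1 |J2  (through TF1, causality passes straight; one stroke at TF1)
b4 |I1  (J2 effort already set via bond 1)
b5 |I2  (J2: bond 1 brought effort, rest push out)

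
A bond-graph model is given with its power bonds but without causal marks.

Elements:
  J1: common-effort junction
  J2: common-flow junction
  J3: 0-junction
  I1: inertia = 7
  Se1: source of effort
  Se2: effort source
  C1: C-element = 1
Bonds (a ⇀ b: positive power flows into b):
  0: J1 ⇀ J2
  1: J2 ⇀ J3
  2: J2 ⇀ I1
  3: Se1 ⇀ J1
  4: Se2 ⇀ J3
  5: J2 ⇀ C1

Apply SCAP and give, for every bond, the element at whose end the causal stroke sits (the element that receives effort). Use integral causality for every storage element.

b3 →J1  (Se1: effort source, stroke at far end)
b4 →J3  (Se2 fixes effort; stroke away)
b0 →J2  (J1: bond 3 brought effort, rest push out)
b1 →J2  (J3 effort already set via bond 4)
b2 →I1  (I1: I, integral causality)
b5 →J2  (common-f at J2 fixed by 2)

#0 stroke at J2
#1 stroke at J2
#2 stroke at I1
#3 stroke at J1
#4 stroke at J3
#5 stroke at J2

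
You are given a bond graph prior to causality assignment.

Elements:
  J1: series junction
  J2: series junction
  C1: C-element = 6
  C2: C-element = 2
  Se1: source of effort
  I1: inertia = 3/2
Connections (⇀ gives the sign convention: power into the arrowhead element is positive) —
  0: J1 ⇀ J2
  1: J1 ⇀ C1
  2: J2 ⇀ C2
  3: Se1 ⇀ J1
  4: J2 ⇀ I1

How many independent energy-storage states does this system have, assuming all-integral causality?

3  (C1, C2, I1 all integral)

bond 3 |J1  (Se1 fixes effort; stroke away)
bond 1 |J1  (C1 integral (e out))
bond 0 |J2  (closing 1-jn rule on J1)
bond 2 |J2  (C2: C, integral causality)
bond 4 |I1  (J2 needs exactly one f-in)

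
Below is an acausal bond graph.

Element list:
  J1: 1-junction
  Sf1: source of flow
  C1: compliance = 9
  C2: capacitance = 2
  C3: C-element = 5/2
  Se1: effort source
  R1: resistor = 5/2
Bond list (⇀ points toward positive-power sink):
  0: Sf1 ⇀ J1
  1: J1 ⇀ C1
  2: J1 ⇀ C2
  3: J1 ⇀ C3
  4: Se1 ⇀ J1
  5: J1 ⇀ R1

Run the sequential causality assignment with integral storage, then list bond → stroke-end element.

b0 stroke at Sf1
b1 stroke at J1
b2 stroke at J1
b3 stroke at J1
b4 stroke at J1
b5 stroke at J1

bond 0 |Sf1  (Sf1 (Sf) sets flow on bond)
bond 4 |J1  (Se1 (Se) sets effort on bond)
bond 1 |J1  (J1 flow already set via bond 0)
bond 2 |J1  (1-jn J1 has f-setter on 0)
bond 3 |J1  (J1 flow already set via bond 0)
bond 5 |J1  (J1 flow already set via bond 0)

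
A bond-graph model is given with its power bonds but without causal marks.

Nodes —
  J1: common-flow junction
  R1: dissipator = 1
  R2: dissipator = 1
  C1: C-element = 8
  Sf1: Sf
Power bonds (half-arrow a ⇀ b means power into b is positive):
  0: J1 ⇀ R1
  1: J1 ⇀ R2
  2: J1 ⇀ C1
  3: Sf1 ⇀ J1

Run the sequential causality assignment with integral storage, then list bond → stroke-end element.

#3 |Sf1  (source Sf1 imposes f)
#0 |J1  (1-jn J1 has f-setter on 3)
#1 |J1  (1-jn J1 has f-setter on 3)
#2 |J1  (1-jn J1 has f-setter on 3)

b0 stroke at J1
b1 stroke at J1
b2 stroke at J1
b3 stroke at Sf1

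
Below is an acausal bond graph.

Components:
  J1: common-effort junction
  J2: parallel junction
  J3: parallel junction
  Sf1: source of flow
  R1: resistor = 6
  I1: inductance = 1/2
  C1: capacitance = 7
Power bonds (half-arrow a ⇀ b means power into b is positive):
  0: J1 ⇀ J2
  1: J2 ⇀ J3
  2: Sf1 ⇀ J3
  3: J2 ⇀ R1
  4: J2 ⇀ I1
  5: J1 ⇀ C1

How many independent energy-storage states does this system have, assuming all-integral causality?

#2 →Sf1  (Sf1 fixes flow; stroke at Sf1)
#1 →J3  (only one effort-in slot at J3)
#4 →I1  (prefer integral on I1)
#5 →J1  (C1: C, integral causality)
#0 →J2  (0-jn J1 has e-setter on 5)
#3 →R1  (common-e at J2 fixed by 0)

2  (C1, I1 all integral)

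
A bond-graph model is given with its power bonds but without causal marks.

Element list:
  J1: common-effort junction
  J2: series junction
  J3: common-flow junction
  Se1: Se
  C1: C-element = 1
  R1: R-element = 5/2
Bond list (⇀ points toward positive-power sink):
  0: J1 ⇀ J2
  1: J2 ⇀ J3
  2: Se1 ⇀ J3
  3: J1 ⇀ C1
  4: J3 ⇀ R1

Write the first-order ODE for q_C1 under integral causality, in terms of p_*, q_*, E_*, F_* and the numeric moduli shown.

dq_C1/dt = -2*E_Se1/5 - 2*q_C1/5

β2 |J3  (Se1 fixes effort; stroke away)
β3 |J1  (C1: C, integral causality)
β0 |J2  (0-jn J1 has e-setter on 3)
β1 |J3  (J2: last free bond brings flow in)
β4 |R1  (closing 1-jn rule on J3)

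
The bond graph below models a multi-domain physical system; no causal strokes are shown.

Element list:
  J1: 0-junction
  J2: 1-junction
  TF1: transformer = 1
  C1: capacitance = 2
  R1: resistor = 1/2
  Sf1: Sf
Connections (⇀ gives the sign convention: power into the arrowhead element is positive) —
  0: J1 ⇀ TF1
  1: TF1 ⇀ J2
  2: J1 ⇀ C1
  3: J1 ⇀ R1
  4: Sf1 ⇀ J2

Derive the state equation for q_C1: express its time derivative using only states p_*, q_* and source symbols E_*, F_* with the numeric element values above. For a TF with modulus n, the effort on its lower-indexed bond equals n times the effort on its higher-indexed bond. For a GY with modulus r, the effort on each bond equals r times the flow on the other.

dq_C1/dt = -F_Sf1 - q_C1

b4 |Sf1  (Sf1 (Sf) sets flow on bond)
b1 |J2  (common-f at J2 fixed by 4)
b0 |TF1  (TF1 one-in-one-out from 1)
b2 |J1  (prefer integral on C1)
b3 |R1  (J1: bond 2 brought effort, rest push out)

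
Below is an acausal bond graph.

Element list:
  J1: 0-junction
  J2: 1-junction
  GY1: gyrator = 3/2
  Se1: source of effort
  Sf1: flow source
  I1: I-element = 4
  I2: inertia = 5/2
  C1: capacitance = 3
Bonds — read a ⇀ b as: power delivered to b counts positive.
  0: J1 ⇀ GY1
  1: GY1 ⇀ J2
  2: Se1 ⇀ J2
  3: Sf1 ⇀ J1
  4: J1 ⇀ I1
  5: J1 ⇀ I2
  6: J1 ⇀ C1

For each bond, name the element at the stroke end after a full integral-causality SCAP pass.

β2 stroke at J2  (source Se1 imposes e)
β3 stroke at Sf1  (source Sf1 imposes f)
β1 stroke at GY1  (J2: last free bond brings flow in)
β0 stroke at GY1  (GY1 both-in/both-out from 1)
β4 stroke at I1  (prefer integral on I1)
β5 stroke at I2  (I2 integral (f out))
β6 stroke at J1  (only one effort-in slot at J1)

#0 stroke→GY1
#1 stroke→GY1
#2 stroke→J2
#3 stroke→Sf1
#4 stroke→I1
#5 stroke→I2
#6 stroke→J1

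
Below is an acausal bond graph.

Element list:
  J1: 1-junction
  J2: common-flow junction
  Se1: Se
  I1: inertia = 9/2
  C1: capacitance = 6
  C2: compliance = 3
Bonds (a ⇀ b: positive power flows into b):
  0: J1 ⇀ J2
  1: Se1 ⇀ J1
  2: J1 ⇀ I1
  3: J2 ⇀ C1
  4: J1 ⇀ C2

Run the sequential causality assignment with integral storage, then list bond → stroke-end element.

#0 stroke→J1
#1 stroke→J1
#2 stroke→I1
#3 stroke→J2
#4 stroke→J1

bond 1 stroke at J1  (Se1: effort source, stroke at far end)
bond 2 stroke at I1  (prefer integral on I1)
bond 0 stroke at J1  (J1 flow already set via bond 2)
bond 4 stroke at J1  (J1: bond 2 brought flow, rest push out)
bond 3 stroke at J2  (J2 flow already set via bond 0)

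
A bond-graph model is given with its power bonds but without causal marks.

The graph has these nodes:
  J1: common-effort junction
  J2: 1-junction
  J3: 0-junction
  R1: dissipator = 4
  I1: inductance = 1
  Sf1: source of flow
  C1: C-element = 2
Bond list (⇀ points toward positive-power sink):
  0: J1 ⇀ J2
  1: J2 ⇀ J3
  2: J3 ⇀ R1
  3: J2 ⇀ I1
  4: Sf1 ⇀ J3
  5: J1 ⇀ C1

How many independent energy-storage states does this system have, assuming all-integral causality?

β4 |Sf1  (Sf1 fixes flow; stroke at Sf1)
β3 |I1  (I1 outputs flow p/I1)
β0 |J2  (J2 flow already set via bond 3)
β1 |J2  (J2 flow already set via bond 3)
β2 |J3  (closing 0-jn rule on J3)
β5 |J1  (J1: last free bond brings effort in)

2  (C1, I1 all integral)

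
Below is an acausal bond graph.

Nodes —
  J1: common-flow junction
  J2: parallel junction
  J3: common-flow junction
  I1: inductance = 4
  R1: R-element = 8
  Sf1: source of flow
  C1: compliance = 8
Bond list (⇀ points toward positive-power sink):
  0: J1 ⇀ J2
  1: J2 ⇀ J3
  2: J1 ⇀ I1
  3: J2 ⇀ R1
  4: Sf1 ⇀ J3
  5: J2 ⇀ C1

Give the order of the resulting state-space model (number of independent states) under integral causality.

β4 |Sf1  (source Sf1 imposes f)
β1 |J3  (J3: bond 4 brought flow, rest push out)
β2 |I1  (I1 outputs flow p/I1)
β0 |J1  (1-jn J1 has f-setter on 2)
β5 |J2  (C1 integral (e out))
β3 |R1  (common-e at J2 fixed by 5)

2  (C1, I1 all integral)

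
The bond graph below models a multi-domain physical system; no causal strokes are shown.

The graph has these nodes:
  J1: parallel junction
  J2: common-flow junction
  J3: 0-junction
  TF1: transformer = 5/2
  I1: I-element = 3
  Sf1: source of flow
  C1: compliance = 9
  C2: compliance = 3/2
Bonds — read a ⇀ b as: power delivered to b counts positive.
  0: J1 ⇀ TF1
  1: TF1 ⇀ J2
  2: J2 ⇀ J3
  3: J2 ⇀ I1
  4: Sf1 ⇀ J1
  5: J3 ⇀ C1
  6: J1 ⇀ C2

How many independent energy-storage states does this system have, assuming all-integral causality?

bond 4 stroke at Sf1  (source Sf1 imposes f)
bond 3 stroke at I1  (I1: I, integral causality)
bond 1 stroke at J2  (J2 flow already set via bond 3)
bond 2 stroke at J2  (J2: bond 3 brought flow, rest push out)
bond 5 stroke at J3  (J3 needs exactly one e-in)
bond 0 stroke at TF1  (TF1 one-in-one-out from 1)
bond 6 stroke at J1  (J1: last free bond brings effort in)

3  (C1, C2, I1 all integral)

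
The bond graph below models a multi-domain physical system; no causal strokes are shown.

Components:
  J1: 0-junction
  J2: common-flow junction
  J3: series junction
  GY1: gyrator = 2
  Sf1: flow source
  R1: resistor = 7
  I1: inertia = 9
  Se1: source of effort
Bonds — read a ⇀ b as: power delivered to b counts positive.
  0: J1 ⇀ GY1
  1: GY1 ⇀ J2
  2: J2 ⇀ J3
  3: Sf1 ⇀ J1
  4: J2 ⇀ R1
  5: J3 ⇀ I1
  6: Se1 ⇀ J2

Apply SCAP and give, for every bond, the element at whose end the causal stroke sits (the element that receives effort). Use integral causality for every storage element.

b3 stroke→Sf1  (Sf1 (Sf) sets flow on bond)
b6 stroke→J2  (Se1: effort source, stroke at far end)
b0 stroke→J1  (J1: last free bond brings effort in)
b1 stroke→J2  (GY GY1: same side as bond 0)
b5 stroke→I1  (I1 outputs flow p/I1)
b2 stroke→J3  (J3 flow already set via bond 5)
b4 stroke→J2  (J2: bond 2 brought flow, rest push out)

β0 stroke→J1
β1 stroke→J2
β2 stroke→J3
β3 stroke→Sf1
β4 stroke→J2
β5 stroke→I1
β6 stroke→J2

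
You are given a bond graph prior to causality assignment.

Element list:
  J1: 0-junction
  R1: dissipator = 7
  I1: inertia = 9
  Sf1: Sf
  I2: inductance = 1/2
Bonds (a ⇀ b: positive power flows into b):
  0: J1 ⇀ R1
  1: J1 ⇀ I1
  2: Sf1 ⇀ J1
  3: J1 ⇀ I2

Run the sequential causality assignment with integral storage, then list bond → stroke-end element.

b2 →Sf1  (Sf1 (Sf) sets flow on bond)
b1 →I1  (prefer integral on I1)
b3 →I2  (I2 outputs flow p/I2)
b0 →J1  (only one effort-in slot at J1)

#0 →J1
#1 →I1
#2 →Sf1
#3 →I2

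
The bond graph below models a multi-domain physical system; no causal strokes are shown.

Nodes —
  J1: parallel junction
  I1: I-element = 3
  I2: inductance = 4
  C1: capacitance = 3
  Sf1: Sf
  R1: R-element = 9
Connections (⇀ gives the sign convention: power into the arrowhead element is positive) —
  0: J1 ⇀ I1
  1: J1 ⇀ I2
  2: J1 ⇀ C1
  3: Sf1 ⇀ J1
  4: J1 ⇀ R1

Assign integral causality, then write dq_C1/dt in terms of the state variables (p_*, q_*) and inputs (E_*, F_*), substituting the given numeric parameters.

dq_C1/dt = F_Sf1 - p_I1/3 - p_I2/4 - q_C1/27

b3 stroke→Sf1  (source Sf1 imposes f)
b0 stroke→I1  (I1: I, integral causality)
b1 stroke→I2  (I2 outputs flow p/I2)
b2 stroke→J1  (C1 integral (e out))
b4 stroke→R1  (common-e at J1 fixed by 2)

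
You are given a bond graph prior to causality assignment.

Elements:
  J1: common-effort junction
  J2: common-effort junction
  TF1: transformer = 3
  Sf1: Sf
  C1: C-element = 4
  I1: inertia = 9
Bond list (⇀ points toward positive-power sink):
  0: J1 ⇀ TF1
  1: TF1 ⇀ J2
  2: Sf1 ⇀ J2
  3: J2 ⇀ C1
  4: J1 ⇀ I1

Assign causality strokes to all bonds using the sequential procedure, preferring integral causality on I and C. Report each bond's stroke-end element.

β2 stroke→Sf1  (Sf1 (Sf) sets flow on bond)
β3 stroke→J2  (C1: C, integral causality)
β1 stroke→TF1  (common-e at J2 fixed by 3)
β0 stroke→J1  (through TF1, causality passes straight; one stroke at TF1)
β4 stroke→I1  (common-e at J1 fixed by 0)

bond 0 stroke→J1
bond 1 stroke→TF1
bond 2 stroke→Sf1
bond 3 stroke→J2
bond 4 stroke→I1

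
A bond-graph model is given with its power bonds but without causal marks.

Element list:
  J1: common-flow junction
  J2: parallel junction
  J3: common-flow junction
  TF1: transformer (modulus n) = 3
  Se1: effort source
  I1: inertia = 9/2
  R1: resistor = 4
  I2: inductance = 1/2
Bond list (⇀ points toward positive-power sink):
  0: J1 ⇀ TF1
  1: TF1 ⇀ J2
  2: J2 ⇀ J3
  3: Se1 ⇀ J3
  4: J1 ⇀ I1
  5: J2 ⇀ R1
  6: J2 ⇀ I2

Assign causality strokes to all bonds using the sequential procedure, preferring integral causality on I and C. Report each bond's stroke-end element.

#0 |J1
#1 |TF1
#2 |J2
#3 |J3
#4 |I1
#5 |R1
#6 |I2

β3 stroke→J3  (source Se1 imposes e)
β2 stroke→J2  (J3 needs exactly one f-in)
β1 stroke→TF1  (common-e at J2 fixed by 2)
β5 stroke→R1  (common-e at J2 fixed by 2)
β6 stroke→I2  (J2: bond 2 brought effort, rest push out)
β0 stroke→J1  (through TF1, causality passes straight; one stroke at TF1)
β4 stroke→I1  (J1: last free bond brings flow in)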